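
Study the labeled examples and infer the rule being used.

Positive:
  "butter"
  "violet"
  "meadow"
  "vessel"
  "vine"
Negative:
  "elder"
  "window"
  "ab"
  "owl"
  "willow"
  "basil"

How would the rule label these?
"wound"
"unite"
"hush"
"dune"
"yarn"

Negative, Negative, Negative, Positive, Negative

All 'Positive' examples share one property — even length AND contains 'e' — and every 'Negative' example lacks it.
"wound": length 5, no 'e', fails this test → Negative. "unite": length 5, has 'e', fails this test → Negative. "hush": length 4, no 'e', fails this test → Negative. "dune": length 4, has 'e', checks out → Positive. "yarn": length 4, no 'e', fails this test → Negative.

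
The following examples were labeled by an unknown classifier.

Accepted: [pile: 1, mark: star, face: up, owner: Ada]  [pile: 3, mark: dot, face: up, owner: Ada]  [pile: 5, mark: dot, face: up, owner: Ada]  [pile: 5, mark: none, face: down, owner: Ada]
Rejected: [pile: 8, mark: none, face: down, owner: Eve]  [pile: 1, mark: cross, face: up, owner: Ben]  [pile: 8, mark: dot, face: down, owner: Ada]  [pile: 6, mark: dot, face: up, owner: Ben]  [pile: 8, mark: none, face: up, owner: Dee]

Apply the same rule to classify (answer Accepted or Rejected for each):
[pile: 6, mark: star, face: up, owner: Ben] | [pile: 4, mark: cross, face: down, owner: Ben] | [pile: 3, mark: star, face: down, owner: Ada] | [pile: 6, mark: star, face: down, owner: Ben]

One predicate separates the groups cleanly: owner is Ada AND pile ≤ 5.
[pile: 6, mark: star, face: up, owner: Ben]: owner is Ben, pile = 6, does not satisfy this → Rejected. [pile: 4, mark: cross, face: down, owner: Ben]: owner is Ben, pile = 4, does not satisfy this → Rejected. [pile: 3, mark: star, face: down, owner: Ada]: owner is Ada, pile = 3, passes → Accepted. [pile: 6, mark: star, face: down, owner: Ben]: owner is Ben, pile = 6, does not satisfy this → Rejected.

Rejected, Rejected, Accepted, Rejected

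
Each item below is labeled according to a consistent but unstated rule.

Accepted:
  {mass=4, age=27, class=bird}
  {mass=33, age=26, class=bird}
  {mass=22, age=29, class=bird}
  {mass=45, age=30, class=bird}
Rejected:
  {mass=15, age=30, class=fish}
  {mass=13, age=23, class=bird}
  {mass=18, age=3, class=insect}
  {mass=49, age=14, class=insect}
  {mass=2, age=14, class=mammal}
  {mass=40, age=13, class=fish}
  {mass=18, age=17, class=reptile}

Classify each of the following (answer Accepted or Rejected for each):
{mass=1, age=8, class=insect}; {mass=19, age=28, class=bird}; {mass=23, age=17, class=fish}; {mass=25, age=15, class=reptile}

Rejected, Accepted, Rejected, Rejected

Every 'Accepted' example satisfies: class is bird AND age ≥ 26. None of the 'Rejected' examples do.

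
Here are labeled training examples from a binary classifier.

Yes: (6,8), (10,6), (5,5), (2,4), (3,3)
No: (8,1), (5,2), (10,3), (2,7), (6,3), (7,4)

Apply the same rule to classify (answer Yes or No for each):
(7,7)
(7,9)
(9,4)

Yes, Yes, No

Looking at the examples, the only property every 'Yes' case has and every 'No' case lacks is: sum is even.
Yes: (7,7), since 7+7 = 14. Yes: (7,9), since 7+9 = 16. No: (9,4), since 9+4 = 13.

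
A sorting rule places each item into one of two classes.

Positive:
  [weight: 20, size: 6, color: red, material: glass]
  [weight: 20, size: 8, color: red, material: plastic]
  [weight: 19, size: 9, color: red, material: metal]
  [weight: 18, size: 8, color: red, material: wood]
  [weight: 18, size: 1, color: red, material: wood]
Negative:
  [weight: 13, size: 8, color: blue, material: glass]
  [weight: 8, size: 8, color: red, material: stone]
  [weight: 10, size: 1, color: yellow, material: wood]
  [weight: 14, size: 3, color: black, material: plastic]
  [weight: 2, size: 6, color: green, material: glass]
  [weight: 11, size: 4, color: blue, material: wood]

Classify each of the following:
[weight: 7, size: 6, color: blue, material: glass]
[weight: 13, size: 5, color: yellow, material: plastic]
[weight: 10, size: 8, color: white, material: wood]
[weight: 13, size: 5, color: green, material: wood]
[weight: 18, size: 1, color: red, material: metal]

Negative, Negative, Negative, Negative, Positive

Rule: weight ≥ 18. This holds for each 'Positive' example and fails for each 'Negative' one.
[weight: 7, size: 6, color: blue, material: glass] — weight = 7, hence Negative.
[weight: 13, size: 5, color: yellow, material: plastic] — weight = 13, hence Negative.
[weight: 10, size: 8, color: white, material: wood] — weight = 10, hence Negative.
[weight: 13, size: 5, color: green, material: wood] — weight = 13, hence Negative.
[weight: 18, size: 1, color: red, material: metal] — weight = 18, hence Positive.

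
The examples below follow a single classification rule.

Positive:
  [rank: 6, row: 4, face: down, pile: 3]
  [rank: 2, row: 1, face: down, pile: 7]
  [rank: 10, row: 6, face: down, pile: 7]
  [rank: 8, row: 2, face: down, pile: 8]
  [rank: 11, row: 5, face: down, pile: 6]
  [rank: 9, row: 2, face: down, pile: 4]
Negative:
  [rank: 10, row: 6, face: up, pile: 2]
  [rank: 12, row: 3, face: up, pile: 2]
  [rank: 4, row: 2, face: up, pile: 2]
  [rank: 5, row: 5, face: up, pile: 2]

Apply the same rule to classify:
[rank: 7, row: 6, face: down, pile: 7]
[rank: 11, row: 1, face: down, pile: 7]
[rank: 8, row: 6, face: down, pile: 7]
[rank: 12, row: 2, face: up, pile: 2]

Positive, Positive, Positive, Negative

A rule that fits every label: face is down — true of each 'Positive' example, false of each 'Negative' one.
[rank: 7, row: 6, face: down, pile: 7]: face is down — satisfies this, so Positive.
[rank: 11, row: 1, face: down, pile: 7]: face is down — satisfies this, so Positive.
[rank: 8, row: 6, face: down, pile: 7]: face is down — satisfies this, so Positive.
[rank: 12, row: 2, face: up, pile: 2]: face is up — does not fit, so Negative.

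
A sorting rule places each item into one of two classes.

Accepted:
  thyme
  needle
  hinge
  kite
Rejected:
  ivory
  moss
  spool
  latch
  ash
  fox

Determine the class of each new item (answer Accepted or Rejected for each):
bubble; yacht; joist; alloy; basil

Accepted, Rejected, Rejected, Rejected, Rejected

Rule: contains 'e'. This holds for each 'Accepted' example and fails for each 'Rejected' one.
bubble: has 'e' — meets the rule, so Accepted.
yacht: no 'e' — fails the rule, so Rejected.
joist: no 'e' — fails the rule, so Rejected.
alloy: no 'e' — fails the rule, so Rejected.
basil: no 'e' — fails the rule, so Rejected.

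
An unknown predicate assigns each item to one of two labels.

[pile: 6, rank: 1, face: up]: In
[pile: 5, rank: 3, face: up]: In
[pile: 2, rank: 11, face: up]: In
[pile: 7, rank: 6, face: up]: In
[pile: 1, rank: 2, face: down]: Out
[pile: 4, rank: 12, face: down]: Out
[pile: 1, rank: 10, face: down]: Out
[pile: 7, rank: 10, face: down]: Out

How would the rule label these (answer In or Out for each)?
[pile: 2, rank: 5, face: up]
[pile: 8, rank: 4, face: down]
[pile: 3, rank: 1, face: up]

In, Out, In

Every 'In' example satisfies: face is up. None of the 'Out' examples do.
[pile: 2, rank: 5, face: up] → face is up → In. [pile: 8, rank: 4, face: down] → face is down → Out. [pile: 3, rank: 1, face: up] → face is up → In.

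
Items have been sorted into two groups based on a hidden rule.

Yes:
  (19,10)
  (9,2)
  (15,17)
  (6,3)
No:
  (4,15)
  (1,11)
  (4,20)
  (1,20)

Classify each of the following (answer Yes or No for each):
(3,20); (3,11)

No, No

The distinguishing property — first ≥ 6 — holds for all the 'Yes' cases and none of the 'No' cases.
(3,20): first 3 — fails this test, so No.
(3,11): first 3 — fails this test, so No.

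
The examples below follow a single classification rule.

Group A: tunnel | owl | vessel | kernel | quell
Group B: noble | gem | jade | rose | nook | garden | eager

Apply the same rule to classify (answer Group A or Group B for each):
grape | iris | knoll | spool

Group B, Group B, Group A, Group A

The rule appears to be: ends with 'l'.
grape → ends with 'e' → Group B.
iris → ends with 's' → Group B.
knoll → ends with 'l' → Group A.
spool → ends with 'l' → Group A.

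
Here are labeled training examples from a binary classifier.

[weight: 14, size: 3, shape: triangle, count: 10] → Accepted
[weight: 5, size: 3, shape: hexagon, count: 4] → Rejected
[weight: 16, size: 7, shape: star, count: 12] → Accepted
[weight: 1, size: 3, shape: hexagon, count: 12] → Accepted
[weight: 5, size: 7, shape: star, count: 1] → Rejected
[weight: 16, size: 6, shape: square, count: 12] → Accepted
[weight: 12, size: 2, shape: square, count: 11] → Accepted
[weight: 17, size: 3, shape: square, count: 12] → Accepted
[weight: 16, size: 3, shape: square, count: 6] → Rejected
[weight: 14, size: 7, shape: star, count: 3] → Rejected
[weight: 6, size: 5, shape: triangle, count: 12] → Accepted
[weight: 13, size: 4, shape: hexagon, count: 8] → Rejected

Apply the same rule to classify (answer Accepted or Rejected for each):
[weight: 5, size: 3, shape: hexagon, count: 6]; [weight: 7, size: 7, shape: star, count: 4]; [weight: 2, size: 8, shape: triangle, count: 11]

Rejected, Rejected, Accepted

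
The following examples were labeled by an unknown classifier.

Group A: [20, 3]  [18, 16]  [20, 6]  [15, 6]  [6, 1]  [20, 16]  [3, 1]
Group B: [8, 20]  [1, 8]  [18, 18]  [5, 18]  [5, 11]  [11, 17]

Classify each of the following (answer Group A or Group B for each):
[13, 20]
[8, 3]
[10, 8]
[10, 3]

Group B, Group A, Group A, Group A

A rule that fits every label: first > second — true of each 'Group A' example, false of each 'Group B' one.
Group B: [13, 20], since 13 < 20.
Group A: [8, 3], since 8 > 3.
Group A: [10, 8], since 10 > 8.
Group A: [10, 3], since 10 > 3.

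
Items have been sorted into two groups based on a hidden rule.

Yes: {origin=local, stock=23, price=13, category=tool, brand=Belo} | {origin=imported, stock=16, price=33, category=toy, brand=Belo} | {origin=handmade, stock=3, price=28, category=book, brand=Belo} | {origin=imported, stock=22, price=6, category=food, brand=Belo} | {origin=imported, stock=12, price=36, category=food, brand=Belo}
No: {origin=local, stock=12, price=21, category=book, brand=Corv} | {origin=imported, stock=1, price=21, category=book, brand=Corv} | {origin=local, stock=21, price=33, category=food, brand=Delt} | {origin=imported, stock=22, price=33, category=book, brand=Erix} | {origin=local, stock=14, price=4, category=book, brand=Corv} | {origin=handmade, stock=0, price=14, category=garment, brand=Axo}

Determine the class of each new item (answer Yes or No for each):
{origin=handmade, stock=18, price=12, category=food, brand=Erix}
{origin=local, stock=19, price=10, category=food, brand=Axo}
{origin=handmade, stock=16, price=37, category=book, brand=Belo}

No, No, Yes

'Yes' ⟺ brand is Belo.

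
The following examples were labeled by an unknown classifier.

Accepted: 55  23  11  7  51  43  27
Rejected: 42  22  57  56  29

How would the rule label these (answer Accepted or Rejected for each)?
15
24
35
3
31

All 'Accepted' examples share one property — ≡ 3 (mod 4) — and every 'Rejected' example lacks it.
Accepted: 15, since 15 mod 4 = 3.
Rejected: 24, since 24 mod 4 = 0.
Accepted: 35, since 35 mod 4 = 3.
Accepted: 3, since 3 mod 4 = 3.
Accepted: 31, since 31 mod 4 = 3.

Accepted, Rejected, Accepted, Accepted, Accepted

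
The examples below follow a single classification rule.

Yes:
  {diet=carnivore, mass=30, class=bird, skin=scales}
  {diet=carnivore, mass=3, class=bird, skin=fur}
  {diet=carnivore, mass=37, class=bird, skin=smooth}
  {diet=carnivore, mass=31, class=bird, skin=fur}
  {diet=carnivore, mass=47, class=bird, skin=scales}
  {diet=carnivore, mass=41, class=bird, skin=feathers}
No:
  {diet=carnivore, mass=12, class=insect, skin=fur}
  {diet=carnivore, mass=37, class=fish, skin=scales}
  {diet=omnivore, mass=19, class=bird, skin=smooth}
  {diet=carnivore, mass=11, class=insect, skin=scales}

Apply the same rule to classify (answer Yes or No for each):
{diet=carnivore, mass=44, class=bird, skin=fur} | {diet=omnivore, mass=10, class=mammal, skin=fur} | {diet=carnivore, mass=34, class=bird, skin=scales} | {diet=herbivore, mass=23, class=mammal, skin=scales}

Yes, No, Yes, No

The distinguishing property — class is bird AND diet is carnivore — holds for all the 'Yes' cases and none of the 'No' cases.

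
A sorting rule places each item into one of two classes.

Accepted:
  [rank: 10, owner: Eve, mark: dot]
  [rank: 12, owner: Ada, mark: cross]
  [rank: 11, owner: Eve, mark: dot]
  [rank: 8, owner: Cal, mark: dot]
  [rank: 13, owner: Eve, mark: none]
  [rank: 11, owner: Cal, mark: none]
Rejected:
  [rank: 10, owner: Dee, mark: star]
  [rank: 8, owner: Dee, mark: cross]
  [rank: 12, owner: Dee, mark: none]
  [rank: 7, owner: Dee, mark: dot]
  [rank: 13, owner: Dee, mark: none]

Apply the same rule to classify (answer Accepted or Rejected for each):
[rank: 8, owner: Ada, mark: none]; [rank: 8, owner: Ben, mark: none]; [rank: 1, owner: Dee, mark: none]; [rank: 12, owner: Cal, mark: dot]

Accepted, Accepted, Rejected, Accepted

Every 'Accepted' example satisfies: owner is not Dee. None of the 'Rejected' examples do.
[rank: 8, owner: Ada, mark: none]: Accepted (owner is Ada).
[rank: 8, owner: Ben, mark: none]: Accepted (owner is Ben).
[rank: 1, owner: Dee, mark: none]: Rejected (owner is Dee).
[rank: 12, owner: Cal, mark: dot]: Accepted (owner is Cal).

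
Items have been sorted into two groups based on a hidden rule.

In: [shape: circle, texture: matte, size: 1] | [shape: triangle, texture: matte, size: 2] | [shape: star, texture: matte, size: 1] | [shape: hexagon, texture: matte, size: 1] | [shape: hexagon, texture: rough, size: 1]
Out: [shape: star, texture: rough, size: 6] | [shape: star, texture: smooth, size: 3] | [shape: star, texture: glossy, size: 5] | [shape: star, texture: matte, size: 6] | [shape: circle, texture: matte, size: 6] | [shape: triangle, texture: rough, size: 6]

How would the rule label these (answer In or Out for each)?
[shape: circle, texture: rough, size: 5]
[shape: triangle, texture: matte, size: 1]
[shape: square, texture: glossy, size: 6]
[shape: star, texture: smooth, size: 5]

Out, In, Out, Out

The simplest hypothesis consistent with all the labels is: size ≤ 2.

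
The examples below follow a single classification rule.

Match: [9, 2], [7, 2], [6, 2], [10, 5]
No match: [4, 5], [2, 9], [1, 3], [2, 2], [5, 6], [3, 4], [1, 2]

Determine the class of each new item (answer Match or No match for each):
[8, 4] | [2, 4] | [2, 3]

A rule that fits every label: first > second — true of each 'Match' example, false of each 'No match' one.

Match, No match, No match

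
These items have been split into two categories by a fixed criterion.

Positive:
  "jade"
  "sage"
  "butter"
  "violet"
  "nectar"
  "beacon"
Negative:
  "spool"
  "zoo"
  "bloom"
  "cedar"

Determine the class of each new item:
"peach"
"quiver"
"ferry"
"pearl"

Negative, Positive, Negative, Negative

All 'Positive' examples share one property — even length — and every 'Negative' example lacks it.
"peach": length 5 — lacks this property, so Negative. "quiver": length 6 — meets the rule, so Positive. "ferry": length 5 — lacks this property, so Negative. "pearl": length 5 — lacks this property, so Negative.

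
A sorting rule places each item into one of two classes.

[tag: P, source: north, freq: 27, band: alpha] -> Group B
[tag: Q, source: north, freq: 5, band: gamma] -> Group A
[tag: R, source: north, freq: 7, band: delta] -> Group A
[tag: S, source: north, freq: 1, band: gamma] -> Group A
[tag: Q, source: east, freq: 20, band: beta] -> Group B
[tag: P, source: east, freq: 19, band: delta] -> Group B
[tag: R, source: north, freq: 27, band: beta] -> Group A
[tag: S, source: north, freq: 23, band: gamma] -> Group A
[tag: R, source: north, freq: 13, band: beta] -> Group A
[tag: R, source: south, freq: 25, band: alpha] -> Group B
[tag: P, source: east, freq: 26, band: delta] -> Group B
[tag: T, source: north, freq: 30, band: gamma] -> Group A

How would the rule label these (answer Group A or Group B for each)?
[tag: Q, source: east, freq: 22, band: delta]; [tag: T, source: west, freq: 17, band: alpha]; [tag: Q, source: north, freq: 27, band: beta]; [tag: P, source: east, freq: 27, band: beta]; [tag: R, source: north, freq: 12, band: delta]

Group B, Group B, Group A, Group B, Group A

The rule appears to be: source is north AND tag is not P.
[tag: Q, source: east, freq: 22, band: delta] → source is east, tag is Q → Group B.
[tag: T, source: west, freq: 17, band: alpha] → source is west, tag is T → Group B.
[tag: Q, source: north, freq: 27, band: beta] → source is north, tag is Q → Group A.
[tag: P, source: east, freq: 27, band: beta] → source is east, tag is P → Group B.
[tag: R, source: north, freq: 12, band: delta] → source is north, tag is R → Group A.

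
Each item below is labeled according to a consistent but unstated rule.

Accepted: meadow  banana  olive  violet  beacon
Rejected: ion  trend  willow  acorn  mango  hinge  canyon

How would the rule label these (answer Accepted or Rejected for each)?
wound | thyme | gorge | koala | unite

Rejected, Rejected, Rejected, Accepted, Accepted

The pattern is that an item is 'Accepted' exactly when: has ≥ 3 vowels.
wound → 2 vowels → Rejected. thyme → 1 vowel → Rejected. gorge → 2 vowels → Rejected. koala → 3 vowels → Accepted. unite → 3 vowels → Accepted.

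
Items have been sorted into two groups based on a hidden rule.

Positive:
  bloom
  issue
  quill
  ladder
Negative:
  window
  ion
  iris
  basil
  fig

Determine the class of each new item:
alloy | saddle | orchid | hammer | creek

Positive, Positive, Negative, Positive, Positive

The classifier is using: has a double letter.
alloy: Positive ('ll' doubled).
saddle: Positive ('dd' doubled).
orchid: Negative (no doubled letter).
hammer: Positive ('mm' doubled).
creek: Positive ('ee' doubled).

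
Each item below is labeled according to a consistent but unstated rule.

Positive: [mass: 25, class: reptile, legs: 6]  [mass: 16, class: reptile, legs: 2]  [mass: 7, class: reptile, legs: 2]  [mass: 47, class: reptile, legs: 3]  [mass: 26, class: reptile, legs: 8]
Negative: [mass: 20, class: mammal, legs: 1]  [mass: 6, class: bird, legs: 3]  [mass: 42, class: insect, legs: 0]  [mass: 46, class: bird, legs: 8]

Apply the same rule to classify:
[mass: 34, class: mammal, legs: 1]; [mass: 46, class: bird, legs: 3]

Negative, Negative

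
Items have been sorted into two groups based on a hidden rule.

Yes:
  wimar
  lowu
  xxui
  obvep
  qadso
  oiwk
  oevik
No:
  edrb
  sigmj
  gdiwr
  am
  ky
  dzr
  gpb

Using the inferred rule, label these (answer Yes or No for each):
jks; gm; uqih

No, No, Yes

The common property of the 'Yes' items is: has ≥ 2 vowels. No 'No' item has it.
jks: 0 vowels — fails the rule, so No.
gm: 0 vowels — fails the rule, so No.
uqih: 2 vowels — meets the rule, so Yes.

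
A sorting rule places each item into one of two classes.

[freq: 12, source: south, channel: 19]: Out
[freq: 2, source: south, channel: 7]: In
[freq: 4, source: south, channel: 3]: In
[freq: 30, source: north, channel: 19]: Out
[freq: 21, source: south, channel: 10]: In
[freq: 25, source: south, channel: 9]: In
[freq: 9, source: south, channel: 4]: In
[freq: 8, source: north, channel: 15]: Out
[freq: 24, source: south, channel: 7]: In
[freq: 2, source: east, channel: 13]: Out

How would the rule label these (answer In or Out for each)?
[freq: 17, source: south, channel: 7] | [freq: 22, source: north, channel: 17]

The pattern is that an item is 'In' exactly when: channel ≤ 10.
[freq: 17, source: south, channel: 7]: channel = 7 — satisfies this, so In. [freq: 22, source: north, channel: 17]: channel = 17 — does not pass, so Out.

In, Out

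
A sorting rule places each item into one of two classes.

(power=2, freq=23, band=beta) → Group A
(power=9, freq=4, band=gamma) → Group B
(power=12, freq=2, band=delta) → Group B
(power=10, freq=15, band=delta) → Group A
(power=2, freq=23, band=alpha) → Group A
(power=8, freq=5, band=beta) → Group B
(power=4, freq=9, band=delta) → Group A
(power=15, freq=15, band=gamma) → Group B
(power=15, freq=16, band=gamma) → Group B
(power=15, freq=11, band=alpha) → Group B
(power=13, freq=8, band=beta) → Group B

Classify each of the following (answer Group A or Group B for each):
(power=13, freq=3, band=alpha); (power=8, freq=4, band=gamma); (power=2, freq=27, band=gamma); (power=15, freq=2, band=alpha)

Group B, Group B, Group A, Group B

Every 'Group A' example satisfies: freq ≥ 8 AND power ≤ 10. None of the 'Group B' examples do.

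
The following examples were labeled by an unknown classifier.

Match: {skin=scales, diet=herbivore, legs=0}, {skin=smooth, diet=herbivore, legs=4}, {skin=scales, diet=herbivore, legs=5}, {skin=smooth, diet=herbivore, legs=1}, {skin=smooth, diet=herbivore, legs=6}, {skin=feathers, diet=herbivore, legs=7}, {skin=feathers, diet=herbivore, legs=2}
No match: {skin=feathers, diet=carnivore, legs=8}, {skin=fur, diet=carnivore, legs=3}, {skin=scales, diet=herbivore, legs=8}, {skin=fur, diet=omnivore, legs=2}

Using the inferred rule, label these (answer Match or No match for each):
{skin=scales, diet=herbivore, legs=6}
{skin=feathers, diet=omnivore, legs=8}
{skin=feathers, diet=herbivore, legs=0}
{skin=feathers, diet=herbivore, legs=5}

All 'Match' examples share one property — diet is herbivore AND legs ≤ 7 — and every 'No match' example lacks it.
{skin=scales, diet=herbivore, legs=6}: Match (diet is herbivore, legs = 6).
{skin=feathers, diet=omnivore, legs=8}: No match (diet is omnivore, legs = 8).
{skin=feathers, diet=herbivore, legs=0}: Match (diet is herbivore, legs = 0).
{skin=feathers, diet=herbivore, legs=5}: Match (diet is herbivore, legs = 5).

Match, No match, Match, Match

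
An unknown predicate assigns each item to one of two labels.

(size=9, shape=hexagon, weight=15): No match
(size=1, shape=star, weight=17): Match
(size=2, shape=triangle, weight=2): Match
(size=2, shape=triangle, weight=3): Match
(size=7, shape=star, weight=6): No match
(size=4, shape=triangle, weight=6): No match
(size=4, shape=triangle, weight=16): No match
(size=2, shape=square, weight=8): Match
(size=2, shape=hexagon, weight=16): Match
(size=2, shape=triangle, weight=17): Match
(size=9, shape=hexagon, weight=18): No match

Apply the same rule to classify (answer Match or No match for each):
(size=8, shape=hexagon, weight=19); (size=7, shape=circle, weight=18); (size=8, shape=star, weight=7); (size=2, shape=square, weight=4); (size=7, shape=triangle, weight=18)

No match, No match, No match, Match, No match

The distinguishing property — size ≤ 2 — holds for all the 'Match' cases and none of the 'No match' cases.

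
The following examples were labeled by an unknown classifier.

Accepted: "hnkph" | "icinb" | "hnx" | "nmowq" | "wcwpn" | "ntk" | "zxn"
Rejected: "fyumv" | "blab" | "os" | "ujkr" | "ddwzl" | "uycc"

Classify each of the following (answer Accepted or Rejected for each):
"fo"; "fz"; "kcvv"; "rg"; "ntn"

Checking candidate rules against both groups, what survives is: contains 'n'.
"fo" → no 'n' → Rejected.
"fz" → no 'n' → Rejected.
"kcvv" → no 'n' → Rejected.
"rg" → no 'n' → Rejected.
"ntn" → has 'n' → Accepted.

Rejected, Rejected, Rejected, Rejected, Accepted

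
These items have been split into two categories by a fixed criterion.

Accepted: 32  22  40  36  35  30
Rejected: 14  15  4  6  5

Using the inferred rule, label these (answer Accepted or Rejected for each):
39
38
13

Accepted, Accepted, Rejected

All 'Accepted' examples share one property — at least 22 — and every 'Rejected' example lacks it.
Accepted: 39, since 39 ≥ 22. Accepted: 38, since 38 ≥ 22. Rejected: 13, since 13 < 22.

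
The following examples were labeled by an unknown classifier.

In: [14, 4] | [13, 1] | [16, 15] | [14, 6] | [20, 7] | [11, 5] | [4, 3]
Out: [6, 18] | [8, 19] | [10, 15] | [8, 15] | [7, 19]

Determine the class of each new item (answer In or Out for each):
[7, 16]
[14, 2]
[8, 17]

The common property of the 'In' items is: first > second. No 'Out' item has it.
[7, 16]: Out (7 < 16).
[14, 2]: In (14 > 2).
[8, 17]: Out (8 < 17).

Out, In, Out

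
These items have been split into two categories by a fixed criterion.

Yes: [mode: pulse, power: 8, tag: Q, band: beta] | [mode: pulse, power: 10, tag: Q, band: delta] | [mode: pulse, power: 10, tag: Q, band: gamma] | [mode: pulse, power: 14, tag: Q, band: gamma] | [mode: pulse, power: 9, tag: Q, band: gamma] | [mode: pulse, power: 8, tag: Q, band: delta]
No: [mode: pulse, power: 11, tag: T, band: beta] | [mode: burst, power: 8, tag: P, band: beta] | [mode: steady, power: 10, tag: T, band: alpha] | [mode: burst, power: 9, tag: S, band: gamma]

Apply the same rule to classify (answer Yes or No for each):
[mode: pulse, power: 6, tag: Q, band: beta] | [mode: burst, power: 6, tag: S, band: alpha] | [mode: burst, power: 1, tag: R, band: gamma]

Yes, No, No

Looking at the examples, the only property every 'Yes' case has and every 'No' case lacks is: tag is Q.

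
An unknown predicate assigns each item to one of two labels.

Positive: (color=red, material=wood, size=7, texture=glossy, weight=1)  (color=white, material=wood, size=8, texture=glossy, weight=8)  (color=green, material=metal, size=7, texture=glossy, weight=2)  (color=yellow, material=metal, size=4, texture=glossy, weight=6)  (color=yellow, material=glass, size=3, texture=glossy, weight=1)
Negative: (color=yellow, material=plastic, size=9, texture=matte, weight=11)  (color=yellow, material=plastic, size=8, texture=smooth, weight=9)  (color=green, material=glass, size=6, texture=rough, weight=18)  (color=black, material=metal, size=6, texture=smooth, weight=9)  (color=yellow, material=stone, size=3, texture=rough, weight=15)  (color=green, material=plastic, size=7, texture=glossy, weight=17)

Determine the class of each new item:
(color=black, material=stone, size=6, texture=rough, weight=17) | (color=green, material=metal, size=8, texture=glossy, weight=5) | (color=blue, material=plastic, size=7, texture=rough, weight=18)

Negative, Positive, Negative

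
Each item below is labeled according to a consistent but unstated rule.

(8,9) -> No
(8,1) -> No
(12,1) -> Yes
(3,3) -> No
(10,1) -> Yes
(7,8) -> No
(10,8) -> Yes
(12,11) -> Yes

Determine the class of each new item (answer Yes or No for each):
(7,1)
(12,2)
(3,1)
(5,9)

Rule: first ≥ 9. This holds for each 'Yes' example and fails for each 'No' one.
(7,1): first 7 — fails the rule, so No. (12,2): first 12 — has this property, so Yes. (3,1): first 3 — fails the rule, so No. (5,9): first 5 — fails the rule, so No.

No, Yes, No, No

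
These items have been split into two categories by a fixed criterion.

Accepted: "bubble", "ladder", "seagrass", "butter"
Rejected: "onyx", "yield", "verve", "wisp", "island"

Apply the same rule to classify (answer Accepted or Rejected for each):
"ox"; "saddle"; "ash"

The common property of the 'Accepted' items is: has a double letter. No 'Rejected' item has it.
"ox": Rejected (no doubled letter). "saddle": Accepted ('dd' doubled). "ash": Rejected (no doubled letter).

Rejected, Accepted, Rejected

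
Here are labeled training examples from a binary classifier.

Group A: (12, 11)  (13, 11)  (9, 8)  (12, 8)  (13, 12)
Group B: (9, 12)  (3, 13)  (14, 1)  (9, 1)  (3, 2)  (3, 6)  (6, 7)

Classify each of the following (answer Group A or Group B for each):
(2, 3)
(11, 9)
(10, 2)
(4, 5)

The simplest hypothesis consistent with all the labels is: first > second AND sum ≥ 16.
(2, 3): 2 < 3, 2+3 = 5, does not satisfy this → Group B. (11, 9): 11 > 9, 11+9 = 20, matches → Group A. (10, 2): 10 > 2, 10+2 = 12, does not satisfy this → Group B. (4, 5): 4 < 5, 4+5 = 9, does not satisfy this → Group B.

Group B, Group A, Group B, Group B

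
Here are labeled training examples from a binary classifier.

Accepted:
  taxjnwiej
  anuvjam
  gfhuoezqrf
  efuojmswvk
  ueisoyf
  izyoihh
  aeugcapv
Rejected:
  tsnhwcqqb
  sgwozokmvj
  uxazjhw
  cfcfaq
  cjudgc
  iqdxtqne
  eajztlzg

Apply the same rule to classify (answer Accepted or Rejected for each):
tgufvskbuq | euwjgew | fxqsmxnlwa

Rejected, Accepted, Rejected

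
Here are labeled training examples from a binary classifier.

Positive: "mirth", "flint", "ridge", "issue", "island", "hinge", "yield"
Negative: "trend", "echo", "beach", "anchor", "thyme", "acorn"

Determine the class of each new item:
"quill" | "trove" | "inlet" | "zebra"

Comparing the two groups points to one rule — contains 'i'.
"quill" — has 'i', hence Positive. "trove" — no 'i', hence Negative. "inlet" — has 'i', hence Positive. "zebra" — no 'i', hence Negative.

Positive, Negative, Positive, Negative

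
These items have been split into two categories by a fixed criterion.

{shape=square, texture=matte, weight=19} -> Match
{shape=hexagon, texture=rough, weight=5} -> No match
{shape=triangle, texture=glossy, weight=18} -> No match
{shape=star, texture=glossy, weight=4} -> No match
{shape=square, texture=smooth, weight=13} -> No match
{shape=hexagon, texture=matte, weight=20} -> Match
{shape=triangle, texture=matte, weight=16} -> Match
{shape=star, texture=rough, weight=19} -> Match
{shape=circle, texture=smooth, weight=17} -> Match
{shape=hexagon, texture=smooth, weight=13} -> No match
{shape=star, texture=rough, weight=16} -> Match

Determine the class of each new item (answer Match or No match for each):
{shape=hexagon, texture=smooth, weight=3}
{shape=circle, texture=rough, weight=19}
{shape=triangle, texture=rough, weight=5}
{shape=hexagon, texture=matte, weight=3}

All 'Match' examples share one property — weight ≥ 16 AND weight ≠ 18 — and every 'No match' example lacks it.
{shape=hexagon, texture=smooth, weight=3}: weight = 3 — does not fit, so No match. {shape=circle, texture=rough, weight=19}: weight = 19 — passes, so Match. {shape=triangle, texture=rough, weight=5}: weight = 5 — does not fit, so No match. {shape=hexagon, texture=matte, weight=3}: weight = 3 — does not fit, so No match.

No match, Match, No match, No match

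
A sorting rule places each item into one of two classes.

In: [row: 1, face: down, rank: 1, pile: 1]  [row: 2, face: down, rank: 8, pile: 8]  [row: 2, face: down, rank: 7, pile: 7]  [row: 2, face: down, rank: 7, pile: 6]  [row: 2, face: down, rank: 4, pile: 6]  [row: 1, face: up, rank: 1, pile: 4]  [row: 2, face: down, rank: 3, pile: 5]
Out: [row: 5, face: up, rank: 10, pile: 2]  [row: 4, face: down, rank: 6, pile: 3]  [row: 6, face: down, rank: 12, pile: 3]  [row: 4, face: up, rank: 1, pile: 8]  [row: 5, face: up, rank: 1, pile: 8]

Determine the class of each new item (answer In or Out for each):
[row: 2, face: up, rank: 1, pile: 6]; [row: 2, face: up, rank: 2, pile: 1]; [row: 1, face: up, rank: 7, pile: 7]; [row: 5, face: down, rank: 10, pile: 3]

The pattern is that an item is 'In' exactly when: row ≤ 2.
[row: 2, face: up, rank: 1, pile: 6] — row = 2, hence In. [row: 2, face: up, rank: 2, pile: 1] — row = 2, hence In. [row: 1, face: up, rank: 7, pile: 7] — row = 1, hence In. [row: 5, face: down, rank: 10, pile: 3] — row = 5, hence Out.

In, In, In, Out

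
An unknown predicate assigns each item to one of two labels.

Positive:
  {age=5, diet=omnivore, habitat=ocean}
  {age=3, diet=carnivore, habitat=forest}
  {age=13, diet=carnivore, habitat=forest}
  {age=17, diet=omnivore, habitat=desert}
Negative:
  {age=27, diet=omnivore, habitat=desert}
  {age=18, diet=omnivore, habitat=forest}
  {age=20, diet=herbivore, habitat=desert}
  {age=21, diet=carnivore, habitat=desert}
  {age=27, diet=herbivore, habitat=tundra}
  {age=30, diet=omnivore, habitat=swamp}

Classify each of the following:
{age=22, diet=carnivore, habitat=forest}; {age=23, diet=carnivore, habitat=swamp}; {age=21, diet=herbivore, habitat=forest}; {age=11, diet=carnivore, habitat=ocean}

Negative, Negative, Negative, Positive

Rule: age ≤ 17. This holds for each 'Positive' example and fails for each 'Negative' one.
{age=22, diet=carnivore, habitat=forest} → age = 22 → Negative. {age=23, diet=carnivore, habitat=swamp} → age = 23 → Negative. {age=21, diet=herbivore, habitat=forest} → age = 21 → Negative. {age=11, diet=carnivore, habitat=ocean} → age = 11 → Positive.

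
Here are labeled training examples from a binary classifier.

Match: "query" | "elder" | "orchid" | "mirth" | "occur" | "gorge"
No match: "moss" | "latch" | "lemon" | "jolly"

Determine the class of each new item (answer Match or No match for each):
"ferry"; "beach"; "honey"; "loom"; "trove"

Match, No match, No match, No match, Match

The simplest hypothesis consistent with all the labels is: contains 'r'.
"ferry" → has 'r' → Match. "beach" → no 'r' → No match. "honey" → no 'r' → No match. "loom" → no 'r' → No match. "trove" → has 'r' → Match.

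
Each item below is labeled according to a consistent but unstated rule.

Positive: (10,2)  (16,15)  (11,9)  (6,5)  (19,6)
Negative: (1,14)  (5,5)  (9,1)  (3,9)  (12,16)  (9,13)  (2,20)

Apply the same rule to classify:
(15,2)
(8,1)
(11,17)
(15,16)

Positive, Negative, Negative, Negative

Every 'Positive' example satisfies: first > second AND sum ≥ 11. None of the 'Negative' examples do.
(15,2): Positive (15 > 2, 15+2 = 17). (8,1): Negative (8 > 1, 8+1 = 9). (11,17): Negative (11 < 17, 11+17 = 28). (15,16): Negative (15 < 16, 15+16 = 31).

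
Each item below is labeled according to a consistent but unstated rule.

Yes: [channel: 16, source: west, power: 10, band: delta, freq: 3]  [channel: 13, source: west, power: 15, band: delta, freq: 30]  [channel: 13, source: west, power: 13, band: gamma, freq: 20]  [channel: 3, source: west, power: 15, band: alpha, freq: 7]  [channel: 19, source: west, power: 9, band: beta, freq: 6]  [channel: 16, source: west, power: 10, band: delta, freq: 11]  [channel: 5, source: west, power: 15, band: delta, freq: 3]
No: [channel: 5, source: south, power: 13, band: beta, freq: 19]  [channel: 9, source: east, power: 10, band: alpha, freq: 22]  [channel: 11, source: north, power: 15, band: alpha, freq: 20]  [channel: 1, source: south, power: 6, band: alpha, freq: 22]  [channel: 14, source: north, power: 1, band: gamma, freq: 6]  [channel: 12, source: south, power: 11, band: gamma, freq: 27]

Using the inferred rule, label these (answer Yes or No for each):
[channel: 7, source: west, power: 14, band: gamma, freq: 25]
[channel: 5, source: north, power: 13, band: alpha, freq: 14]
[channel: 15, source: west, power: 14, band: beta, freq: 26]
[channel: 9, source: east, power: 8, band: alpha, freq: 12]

Yes, No, Yes, No

One predicate separates the groups cleanly: source is west.
[channel: 7, source: west, power: 14, band: gamma, freq: 25] — source is west, hence Yes. [channel: 5, source: north, power: 13, band: alpha, freq: 14] — source is north, hence No. [channel: 15, source: west, power: 14, band: beta, freq: 26] — source is west, hence Yes. [channel: 9, source: east, power: 8, band: alpha, freq: 12] — source is east, hence No.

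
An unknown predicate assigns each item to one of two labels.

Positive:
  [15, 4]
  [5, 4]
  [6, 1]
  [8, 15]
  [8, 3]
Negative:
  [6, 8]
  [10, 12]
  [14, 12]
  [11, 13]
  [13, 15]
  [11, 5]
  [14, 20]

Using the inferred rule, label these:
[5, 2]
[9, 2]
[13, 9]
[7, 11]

Rule: sum is odd. This holds for each 'Positive' example and fails for each 'Negative' one.
[5, 2]: 5+2 = 7, checks out → Positive. [9, 2]: 9+2 = 11, checks out → Positive. [13, 9]: 13+9 = 22, does not fit → Negative. [7, 11]: 7+11 = 18, does not fit → Negative.

Positive, Positive, Negative, Negative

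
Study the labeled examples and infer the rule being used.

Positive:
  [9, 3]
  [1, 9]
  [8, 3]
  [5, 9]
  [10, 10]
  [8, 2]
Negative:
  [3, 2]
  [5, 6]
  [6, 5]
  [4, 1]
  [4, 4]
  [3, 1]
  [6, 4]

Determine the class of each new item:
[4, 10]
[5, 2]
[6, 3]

Positive, Negative, Negative

'Positive' ⟺ max ≥ 8.
[4, 10] → max 10 → Positive.
[5, 2] → max 5 → Negative.
[6, 3] → max 6 → Negative.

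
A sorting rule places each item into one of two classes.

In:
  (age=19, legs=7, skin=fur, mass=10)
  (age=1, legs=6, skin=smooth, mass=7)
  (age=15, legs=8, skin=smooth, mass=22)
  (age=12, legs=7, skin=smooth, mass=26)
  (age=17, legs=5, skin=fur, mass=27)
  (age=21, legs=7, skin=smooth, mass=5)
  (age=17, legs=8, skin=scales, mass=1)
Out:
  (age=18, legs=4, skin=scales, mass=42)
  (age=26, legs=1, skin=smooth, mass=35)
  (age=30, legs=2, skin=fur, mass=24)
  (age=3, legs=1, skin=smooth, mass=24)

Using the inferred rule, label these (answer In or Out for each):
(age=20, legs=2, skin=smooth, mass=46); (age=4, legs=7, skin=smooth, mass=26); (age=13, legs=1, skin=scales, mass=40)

'In' ⟺ legs ≥ 5.
Out: (age=20, legs=2, skin=smooth, mass=46), since legs = 2. In: (age=4, legs=7, skin=smooth, mass=26), since legs = 7. Out: (age=13, legs=1, skin=scales, mass=40), since legs = 1.

Out, In, Out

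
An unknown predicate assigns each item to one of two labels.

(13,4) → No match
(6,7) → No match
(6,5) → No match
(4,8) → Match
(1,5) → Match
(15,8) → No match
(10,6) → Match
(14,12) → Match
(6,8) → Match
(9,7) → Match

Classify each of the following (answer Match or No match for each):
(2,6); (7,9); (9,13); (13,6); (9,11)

Match, Match, Match, No match, Match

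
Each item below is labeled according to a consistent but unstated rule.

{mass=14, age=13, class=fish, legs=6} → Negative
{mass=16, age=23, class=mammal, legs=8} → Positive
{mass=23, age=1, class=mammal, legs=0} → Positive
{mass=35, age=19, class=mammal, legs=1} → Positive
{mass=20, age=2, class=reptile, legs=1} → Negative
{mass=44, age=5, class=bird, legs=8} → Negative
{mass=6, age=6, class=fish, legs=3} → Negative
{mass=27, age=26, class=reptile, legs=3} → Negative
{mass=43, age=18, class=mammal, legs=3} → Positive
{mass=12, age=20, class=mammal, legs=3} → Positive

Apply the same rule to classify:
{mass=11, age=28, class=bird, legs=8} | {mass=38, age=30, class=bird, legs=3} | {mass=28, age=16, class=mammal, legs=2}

The rule appears to be: class is mammal.

Negative, Negative, Positive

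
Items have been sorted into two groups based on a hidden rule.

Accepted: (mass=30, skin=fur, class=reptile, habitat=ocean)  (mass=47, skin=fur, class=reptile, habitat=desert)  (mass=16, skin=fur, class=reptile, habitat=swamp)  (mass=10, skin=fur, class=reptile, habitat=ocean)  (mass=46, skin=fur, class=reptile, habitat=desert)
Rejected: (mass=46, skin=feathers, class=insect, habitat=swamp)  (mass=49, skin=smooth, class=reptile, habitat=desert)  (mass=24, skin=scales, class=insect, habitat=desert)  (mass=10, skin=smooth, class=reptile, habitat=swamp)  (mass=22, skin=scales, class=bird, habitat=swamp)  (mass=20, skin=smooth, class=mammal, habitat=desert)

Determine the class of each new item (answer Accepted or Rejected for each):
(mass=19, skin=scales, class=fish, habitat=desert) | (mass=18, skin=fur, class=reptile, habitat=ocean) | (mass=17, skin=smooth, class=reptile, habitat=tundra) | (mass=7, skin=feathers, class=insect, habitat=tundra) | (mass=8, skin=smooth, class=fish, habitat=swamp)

Checking candidate rules against both groups, what survives is: skin is fur.

Rejected, Accepted, Rejected, Rejected, Rejected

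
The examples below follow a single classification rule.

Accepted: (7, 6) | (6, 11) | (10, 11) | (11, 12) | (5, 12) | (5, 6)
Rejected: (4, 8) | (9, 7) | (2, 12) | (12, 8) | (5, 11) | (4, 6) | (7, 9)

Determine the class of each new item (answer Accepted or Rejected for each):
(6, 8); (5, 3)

Rejected, Rejected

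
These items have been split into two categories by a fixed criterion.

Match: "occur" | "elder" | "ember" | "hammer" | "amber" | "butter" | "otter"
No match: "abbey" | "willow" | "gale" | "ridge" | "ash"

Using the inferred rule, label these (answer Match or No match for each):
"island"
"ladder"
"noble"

Looking at the examples, the only property every 'Match' case has and every 'No match' case lacks is: ends with 'r'.

No match, Match, No match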